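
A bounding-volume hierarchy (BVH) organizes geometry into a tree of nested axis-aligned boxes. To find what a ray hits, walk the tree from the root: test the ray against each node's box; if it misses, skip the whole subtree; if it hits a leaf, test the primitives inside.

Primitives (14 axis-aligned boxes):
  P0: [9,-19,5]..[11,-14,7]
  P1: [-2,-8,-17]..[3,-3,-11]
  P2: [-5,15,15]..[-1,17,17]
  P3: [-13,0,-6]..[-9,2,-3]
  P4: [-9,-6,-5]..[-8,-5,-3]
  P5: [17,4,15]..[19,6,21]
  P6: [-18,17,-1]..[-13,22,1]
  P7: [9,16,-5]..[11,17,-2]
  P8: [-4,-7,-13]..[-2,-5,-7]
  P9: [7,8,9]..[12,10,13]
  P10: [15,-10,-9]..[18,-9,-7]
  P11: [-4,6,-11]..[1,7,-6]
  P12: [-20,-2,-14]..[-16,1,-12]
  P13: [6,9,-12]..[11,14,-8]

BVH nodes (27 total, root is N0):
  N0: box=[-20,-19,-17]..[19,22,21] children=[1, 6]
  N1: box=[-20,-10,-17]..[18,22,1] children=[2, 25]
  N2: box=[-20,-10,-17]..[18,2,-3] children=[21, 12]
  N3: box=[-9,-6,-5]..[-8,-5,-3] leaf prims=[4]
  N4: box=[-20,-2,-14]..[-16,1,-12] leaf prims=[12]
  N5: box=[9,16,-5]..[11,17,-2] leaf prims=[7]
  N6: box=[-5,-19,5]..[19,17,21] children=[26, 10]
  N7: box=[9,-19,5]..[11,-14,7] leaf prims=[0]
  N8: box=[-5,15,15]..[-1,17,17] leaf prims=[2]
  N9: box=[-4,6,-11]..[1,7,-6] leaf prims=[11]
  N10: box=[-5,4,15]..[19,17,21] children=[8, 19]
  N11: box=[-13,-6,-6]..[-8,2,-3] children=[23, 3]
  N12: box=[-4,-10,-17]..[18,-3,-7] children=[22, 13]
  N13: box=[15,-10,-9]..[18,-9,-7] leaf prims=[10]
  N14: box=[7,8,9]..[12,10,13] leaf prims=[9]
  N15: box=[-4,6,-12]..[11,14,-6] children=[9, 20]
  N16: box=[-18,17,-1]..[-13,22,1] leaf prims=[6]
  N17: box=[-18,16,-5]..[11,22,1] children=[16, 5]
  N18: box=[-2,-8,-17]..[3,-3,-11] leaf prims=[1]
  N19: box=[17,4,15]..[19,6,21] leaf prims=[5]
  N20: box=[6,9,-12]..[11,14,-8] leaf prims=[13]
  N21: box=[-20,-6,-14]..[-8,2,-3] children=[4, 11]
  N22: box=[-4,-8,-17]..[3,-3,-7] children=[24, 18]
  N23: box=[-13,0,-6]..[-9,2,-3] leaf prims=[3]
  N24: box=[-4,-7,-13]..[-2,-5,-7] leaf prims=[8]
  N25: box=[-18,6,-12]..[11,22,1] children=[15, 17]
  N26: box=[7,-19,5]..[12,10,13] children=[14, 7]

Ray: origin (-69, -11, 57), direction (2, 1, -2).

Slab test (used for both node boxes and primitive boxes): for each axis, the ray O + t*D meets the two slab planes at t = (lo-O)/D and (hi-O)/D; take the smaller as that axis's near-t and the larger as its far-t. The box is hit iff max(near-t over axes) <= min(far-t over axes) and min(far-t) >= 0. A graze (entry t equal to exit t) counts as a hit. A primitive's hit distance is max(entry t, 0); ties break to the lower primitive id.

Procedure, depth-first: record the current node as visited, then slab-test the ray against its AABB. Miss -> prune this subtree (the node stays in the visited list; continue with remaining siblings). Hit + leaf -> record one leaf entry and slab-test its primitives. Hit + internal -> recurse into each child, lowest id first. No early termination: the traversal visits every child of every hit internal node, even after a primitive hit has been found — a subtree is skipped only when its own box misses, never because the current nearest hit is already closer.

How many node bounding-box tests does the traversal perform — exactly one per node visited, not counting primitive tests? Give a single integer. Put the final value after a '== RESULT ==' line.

Trace the traversal:
N0 x:[49/2,44] y:[-8,33] z:[18,37] -> hit [49/2,33], descend [1, 6]
  N1 x:[49/2,87/2] y:[1,33] z:[28,37] -> hit [28,33], descend [2, 25]
    N2 x:[49/2,87/2] y:[1,13] z:[30,37] -> miss, prune
    N25 x:[51/2,40] y:[17,33] z:[28,69/2] -> hit [28,33], descend [15, 17]
      N15 x:[65/2,40] y:[17,25] z:[63/2,69/2] -> miss, prune
      N17 x:[51/2,40] y:[27,33] z:[28,31] -> hit [28,31], descend [5, 16]
        N5 x:[39,40] y:[27,28] z:[59/2,31] -> miss, prune
        N16 x:[51/2,28] y:[28,33] z:[28,29] -> hit [28,28] leaf, test {P6@t=28}
  N6 x:[32,44] y:[-8,28] z:[18,26] -> miss, prune

order=[0, 1, 2, 25, 15, 17, 5, 16, 6]  |boxes|=9  |leaves|=1  hit=P6

== RESULT ==
9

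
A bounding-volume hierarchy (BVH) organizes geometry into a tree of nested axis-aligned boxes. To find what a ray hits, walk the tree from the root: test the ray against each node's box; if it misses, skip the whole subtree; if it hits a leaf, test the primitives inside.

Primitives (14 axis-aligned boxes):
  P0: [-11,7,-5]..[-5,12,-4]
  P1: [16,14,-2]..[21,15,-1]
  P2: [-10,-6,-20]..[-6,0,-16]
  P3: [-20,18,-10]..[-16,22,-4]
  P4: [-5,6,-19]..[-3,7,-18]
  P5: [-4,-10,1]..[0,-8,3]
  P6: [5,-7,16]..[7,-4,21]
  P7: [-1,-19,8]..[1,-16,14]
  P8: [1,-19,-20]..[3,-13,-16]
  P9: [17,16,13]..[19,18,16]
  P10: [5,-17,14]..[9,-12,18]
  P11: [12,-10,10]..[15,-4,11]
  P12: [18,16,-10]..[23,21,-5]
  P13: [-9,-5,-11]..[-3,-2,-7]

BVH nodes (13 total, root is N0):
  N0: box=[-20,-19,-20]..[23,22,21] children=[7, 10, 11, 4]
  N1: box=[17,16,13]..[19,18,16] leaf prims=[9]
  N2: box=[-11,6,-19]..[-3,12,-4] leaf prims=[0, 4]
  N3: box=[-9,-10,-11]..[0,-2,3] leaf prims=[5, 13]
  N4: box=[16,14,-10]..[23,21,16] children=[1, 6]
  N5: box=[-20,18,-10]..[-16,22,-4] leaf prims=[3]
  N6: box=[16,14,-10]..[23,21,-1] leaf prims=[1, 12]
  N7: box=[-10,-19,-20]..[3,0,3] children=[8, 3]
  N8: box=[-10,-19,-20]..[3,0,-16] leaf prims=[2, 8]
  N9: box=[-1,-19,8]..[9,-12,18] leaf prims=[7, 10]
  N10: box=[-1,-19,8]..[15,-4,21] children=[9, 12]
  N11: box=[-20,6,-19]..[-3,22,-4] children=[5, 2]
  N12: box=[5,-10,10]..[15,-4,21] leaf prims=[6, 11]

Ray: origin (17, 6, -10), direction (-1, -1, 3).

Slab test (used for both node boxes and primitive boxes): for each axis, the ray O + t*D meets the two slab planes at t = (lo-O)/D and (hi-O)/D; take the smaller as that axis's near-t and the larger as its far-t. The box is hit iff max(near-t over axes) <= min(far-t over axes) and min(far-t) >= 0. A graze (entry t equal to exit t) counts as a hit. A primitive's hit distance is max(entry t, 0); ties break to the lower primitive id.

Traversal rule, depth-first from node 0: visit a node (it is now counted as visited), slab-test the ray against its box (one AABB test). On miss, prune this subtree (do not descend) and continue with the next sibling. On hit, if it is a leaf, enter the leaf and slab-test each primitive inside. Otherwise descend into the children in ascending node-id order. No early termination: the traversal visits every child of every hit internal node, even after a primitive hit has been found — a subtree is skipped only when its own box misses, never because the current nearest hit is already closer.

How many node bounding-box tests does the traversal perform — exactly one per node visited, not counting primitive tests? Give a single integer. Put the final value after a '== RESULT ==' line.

Traverse from the root:
N0 x:[-6,37] y:[-16,25] z:[-10/3,31/3] -> hit [-10/3,31/3], descend [4, 7, 10, 11]
  N4 x:[-6,1] y:[-15,-8] z:[0,26/3] -> miss, prune
  N7 x:[14,27] y:[6,25] z:[-10/3,13/3] -> miss, prune
  N10 x:[2,18] y:[10,25] z:[6,31/3] -> hit [10,31/3], descend [9, 12]
    N9 x:[8,18] y:[18,25] z:[6,28/3] -> miss, prune
    N12 x:[2,12] y:[10,16] z:[20/3,31/3] -> hit [10,31/3] leaf, test {P6@t=10, P11(miss)}
  N11 x:[20,37] y:[-16,0] z:[-3,2] -> miss, prune

Visited [0, 4, 7, 10, 9, 12, 11]. Tests: 7 box, 1 leaf. Nearest: P6.

== RESULT ==
7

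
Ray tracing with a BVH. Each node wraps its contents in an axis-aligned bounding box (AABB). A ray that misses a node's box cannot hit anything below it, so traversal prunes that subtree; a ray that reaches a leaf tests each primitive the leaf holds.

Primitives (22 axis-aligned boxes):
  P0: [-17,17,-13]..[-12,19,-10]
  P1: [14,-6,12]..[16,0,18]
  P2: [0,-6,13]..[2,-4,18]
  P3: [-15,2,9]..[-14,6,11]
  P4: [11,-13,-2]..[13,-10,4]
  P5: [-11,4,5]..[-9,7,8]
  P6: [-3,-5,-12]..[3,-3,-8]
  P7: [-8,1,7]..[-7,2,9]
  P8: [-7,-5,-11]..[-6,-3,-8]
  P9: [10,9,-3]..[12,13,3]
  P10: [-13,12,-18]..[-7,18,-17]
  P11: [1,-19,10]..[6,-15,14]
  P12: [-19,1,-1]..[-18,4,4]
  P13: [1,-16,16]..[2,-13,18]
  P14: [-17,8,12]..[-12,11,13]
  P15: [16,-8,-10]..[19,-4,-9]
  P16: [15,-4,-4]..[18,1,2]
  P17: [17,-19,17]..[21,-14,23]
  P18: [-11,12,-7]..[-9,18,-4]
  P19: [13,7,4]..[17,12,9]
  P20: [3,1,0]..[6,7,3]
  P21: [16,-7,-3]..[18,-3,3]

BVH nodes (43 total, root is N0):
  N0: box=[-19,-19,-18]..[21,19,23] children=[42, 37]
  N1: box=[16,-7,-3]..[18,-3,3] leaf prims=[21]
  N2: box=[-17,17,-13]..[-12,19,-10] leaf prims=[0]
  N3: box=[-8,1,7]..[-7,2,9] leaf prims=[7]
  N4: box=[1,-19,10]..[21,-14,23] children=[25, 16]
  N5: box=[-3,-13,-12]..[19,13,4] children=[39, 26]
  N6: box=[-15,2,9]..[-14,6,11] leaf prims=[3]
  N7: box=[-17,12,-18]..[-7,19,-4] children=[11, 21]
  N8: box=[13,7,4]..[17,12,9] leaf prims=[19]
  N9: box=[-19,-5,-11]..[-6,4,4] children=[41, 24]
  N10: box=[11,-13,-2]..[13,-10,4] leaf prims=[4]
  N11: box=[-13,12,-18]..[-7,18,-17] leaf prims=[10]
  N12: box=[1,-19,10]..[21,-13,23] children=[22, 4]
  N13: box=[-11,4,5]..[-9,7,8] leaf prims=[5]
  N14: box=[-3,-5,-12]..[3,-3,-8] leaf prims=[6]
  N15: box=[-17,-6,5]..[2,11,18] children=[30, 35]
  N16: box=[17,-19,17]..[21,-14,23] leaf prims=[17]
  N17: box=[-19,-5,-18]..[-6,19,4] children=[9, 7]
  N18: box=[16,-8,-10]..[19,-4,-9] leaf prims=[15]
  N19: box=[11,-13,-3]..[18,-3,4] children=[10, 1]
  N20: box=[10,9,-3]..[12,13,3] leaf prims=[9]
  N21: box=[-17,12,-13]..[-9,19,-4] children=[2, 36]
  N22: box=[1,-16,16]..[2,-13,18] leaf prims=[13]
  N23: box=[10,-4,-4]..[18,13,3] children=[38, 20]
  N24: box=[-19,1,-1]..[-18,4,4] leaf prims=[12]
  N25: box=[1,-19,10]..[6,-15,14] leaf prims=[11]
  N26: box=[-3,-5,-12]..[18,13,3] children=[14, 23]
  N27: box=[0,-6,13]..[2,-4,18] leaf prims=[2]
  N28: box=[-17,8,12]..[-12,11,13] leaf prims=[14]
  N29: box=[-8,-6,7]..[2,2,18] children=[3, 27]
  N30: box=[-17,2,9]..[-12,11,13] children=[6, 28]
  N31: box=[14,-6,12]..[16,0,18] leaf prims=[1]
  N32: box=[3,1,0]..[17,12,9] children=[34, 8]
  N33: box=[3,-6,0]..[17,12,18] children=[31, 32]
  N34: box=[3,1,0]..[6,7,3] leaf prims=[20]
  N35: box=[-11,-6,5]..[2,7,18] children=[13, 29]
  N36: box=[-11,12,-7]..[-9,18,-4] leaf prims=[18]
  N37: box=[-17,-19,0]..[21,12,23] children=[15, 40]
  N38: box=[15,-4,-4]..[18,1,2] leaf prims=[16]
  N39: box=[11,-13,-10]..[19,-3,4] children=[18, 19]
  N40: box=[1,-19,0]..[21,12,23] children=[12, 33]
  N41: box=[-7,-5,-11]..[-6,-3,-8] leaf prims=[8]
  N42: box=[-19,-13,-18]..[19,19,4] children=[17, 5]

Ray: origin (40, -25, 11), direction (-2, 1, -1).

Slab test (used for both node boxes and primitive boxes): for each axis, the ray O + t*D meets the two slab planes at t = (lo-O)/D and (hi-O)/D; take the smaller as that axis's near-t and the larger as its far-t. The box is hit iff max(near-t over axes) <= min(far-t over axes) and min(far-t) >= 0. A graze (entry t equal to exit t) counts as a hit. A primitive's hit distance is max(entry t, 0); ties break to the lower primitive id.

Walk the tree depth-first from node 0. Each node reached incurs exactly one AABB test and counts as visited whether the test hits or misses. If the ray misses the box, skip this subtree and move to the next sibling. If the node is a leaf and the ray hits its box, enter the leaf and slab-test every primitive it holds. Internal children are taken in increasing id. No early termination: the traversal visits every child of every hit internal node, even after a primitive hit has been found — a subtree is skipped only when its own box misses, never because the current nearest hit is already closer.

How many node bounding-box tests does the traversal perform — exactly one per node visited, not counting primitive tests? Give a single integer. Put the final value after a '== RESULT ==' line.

Walk:
N0 x:[19/2,59/2] y:[6,44] z:[-12,29] -> hit [19/2,29], descend [37, 42]
  N37 x:[19/2,57/2] y:[6,37] z:[-12,11] -> hit [19/2,11], descend [15, 40]
    N15 x:[19,57/2] y:[19,36] z:[-7,6] -> miss, prune
    N40 x:[19/2,39/2] y:[6,37] z:[-12,11] -> hit [19/2,11], descend [12, 33]
      N12 x:[19/2,39/2] y:[6,12] z:[-12,1] -> miss, prune
      N33 x:[23/2,37/2] y:[19,37] z:[-7,11] -> miss, prune
  N42 x:[21/2,59/2] y:[12,44] z:[7,29] -> hit [12,29], descend [5, 17]
    N5 x:[21/2,43/2] y:[12,38] z:[7,23] -> hit [12,43/2], descend [26, 39]
      N26 x:[11,43/2] y:[20,38] z:[8,23] -> hit [20,43/2], descend [14, 23]
        N14 x:[37/2,43/2] y:[20,22] z:[19,23] -> hit [20,43/2] leaf, test {P6@t=20}
        N23 x:[11,15] y:[21,38] z:[8,15] -> miss, prune
      N39 x:[21/2,29/2] y:[12,22] z:[7,21] -> hit [12,29/2], descend [18, 19]
        N18 x:[21/2,12] y:[17,21] z:[20,21] -> miss, prune
        N19 x:[11,29/2] y:[12,22] z:[7,14] -> hit [12,14], descend [1, 10]
          N1 x:[11,12] y:[18,22] z:[8,14] -> miss, prune
          N10 x:[27/2,29/2] y:[12,15] z:[7,13] -> miss, prune
    N17 x:[23,59/2] y:[20,44] z:[7,29] -> hit [23,29], descend [7, 9]
      N7 x:[47/2,57/2] y:[37,44] z:[15,29] -> miss, prune
      N9 x:[23,59/2] y:[20,29] z:[7,22] -> miss, prune

order=[0, 37, 15, 40, 12, 33, 42, 5, 26, 14, 23, 39, 18, 19, 1, 10, 17, 7, 9]  |boxes|=19  |leaves|=1  hit=P6

== RESULT ==
19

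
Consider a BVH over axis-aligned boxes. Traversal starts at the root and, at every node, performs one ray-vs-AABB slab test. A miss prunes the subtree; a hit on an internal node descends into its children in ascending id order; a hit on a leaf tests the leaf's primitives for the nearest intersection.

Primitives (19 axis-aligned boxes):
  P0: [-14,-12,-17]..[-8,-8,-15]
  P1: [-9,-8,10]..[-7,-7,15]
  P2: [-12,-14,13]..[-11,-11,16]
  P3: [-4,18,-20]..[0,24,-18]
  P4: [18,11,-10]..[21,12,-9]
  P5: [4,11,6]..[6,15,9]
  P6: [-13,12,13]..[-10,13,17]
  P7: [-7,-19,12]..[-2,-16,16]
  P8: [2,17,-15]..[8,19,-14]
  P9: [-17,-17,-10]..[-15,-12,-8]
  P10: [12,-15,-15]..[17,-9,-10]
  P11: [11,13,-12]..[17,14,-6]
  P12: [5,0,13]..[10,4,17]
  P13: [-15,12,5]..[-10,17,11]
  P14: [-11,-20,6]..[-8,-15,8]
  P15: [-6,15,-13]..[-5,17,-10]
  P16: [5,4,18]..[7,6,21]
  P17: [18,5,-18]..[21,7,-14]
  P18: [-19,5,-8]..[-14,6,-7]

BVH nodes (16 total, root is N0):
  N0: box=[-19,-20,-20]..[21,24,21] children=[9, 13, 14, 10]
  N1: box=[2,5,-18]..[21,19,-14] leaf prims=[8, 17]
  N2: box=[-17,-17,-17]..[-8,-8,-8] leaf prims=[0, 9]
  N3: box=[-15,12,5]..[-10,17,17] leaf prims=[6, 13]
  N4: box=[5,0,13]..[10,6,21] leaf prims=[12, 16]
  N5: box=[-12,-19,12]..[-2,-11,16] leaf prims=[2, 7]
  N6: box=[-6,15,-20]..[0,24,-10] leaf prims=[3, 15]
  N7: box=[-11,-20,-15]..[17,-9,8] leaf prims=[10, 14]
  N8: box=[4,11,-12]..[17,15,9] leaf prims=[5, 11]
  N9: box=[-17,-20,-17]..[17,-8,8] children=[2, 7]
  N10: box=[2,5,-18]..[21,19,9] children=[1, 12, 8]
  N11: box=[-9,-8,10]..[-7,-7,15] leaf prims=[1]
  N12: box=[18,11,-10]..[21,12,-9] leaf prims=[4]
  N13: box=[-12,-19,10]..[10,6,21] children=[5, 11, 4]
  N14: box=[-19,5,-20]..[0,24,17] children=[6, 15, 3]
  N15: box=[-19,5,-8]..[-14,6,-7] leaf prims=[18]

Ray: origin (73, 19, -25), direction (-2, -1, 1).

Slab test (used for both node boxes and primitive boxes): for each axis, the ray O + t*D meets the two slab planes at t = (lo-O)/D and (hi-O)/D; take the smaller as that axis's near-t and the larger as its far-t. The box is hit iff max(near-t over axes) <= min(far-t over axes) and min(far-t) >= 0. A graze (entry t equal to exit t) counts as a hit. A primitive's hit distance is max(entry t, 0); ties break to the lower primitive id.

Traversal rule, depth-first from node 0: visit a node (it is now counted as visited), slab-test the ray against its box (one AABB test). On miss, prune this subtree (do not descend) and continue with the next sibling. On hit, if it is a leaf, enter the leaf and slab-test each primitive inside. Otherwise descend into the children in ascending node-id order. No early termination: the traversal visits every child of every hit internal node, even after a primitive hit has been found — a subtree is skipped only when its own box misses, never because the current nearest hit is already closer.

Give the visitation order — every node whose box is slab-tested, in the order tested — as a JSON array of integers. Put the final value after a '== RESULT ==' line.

Trace the traversal:
N0 x:[26,46] y:[-5,39] z:[5,46] -> hit [26,39], descend [9, 10, 13, 14]
  N9 x:[28,45] y:[27,39] z:[8,33] -> hit [28,33], descend [2, 7]
    N2 x:[81/2,45] y:[27,36] z:[8,17] -> miss, prune
    N7 x:[28,42] y:[28,39] z:[10,33] -> hit [28,33] leaf, test {P10(miss), P14(miss)}
  N10 x:[26,71/2] y:[0,14] z:[7,34] -> miss, prune
  N13 x:[63/2,85/2] y:[13,38] z:[35,46] -> hit [35,38], descend [4, 5, 11]
    N4 x:[63/2,34] y:[13,19] z:[38,46] -> miss, prune
    N5 x:[75/2,85/2] y:[30,38] z:[37,41] -> hit [75/2,38] leaf, test {P2(miss), P7@t=75/2}
    N11 x:[40,41] y:[26,27] z:[35,40] -> miss, prune
  N14 x:[73/2,46] y:[-5,14] z:[5,42] -> miss, prune

order=[0, 9, 2, 7, 10, 13, 4, 5, 11, 14]  |boxes|=10  |leaves|=2  hit=P7

== RESULT ==
[0, 9, 2, 7, 10, 13, 4, 5, 11, 14]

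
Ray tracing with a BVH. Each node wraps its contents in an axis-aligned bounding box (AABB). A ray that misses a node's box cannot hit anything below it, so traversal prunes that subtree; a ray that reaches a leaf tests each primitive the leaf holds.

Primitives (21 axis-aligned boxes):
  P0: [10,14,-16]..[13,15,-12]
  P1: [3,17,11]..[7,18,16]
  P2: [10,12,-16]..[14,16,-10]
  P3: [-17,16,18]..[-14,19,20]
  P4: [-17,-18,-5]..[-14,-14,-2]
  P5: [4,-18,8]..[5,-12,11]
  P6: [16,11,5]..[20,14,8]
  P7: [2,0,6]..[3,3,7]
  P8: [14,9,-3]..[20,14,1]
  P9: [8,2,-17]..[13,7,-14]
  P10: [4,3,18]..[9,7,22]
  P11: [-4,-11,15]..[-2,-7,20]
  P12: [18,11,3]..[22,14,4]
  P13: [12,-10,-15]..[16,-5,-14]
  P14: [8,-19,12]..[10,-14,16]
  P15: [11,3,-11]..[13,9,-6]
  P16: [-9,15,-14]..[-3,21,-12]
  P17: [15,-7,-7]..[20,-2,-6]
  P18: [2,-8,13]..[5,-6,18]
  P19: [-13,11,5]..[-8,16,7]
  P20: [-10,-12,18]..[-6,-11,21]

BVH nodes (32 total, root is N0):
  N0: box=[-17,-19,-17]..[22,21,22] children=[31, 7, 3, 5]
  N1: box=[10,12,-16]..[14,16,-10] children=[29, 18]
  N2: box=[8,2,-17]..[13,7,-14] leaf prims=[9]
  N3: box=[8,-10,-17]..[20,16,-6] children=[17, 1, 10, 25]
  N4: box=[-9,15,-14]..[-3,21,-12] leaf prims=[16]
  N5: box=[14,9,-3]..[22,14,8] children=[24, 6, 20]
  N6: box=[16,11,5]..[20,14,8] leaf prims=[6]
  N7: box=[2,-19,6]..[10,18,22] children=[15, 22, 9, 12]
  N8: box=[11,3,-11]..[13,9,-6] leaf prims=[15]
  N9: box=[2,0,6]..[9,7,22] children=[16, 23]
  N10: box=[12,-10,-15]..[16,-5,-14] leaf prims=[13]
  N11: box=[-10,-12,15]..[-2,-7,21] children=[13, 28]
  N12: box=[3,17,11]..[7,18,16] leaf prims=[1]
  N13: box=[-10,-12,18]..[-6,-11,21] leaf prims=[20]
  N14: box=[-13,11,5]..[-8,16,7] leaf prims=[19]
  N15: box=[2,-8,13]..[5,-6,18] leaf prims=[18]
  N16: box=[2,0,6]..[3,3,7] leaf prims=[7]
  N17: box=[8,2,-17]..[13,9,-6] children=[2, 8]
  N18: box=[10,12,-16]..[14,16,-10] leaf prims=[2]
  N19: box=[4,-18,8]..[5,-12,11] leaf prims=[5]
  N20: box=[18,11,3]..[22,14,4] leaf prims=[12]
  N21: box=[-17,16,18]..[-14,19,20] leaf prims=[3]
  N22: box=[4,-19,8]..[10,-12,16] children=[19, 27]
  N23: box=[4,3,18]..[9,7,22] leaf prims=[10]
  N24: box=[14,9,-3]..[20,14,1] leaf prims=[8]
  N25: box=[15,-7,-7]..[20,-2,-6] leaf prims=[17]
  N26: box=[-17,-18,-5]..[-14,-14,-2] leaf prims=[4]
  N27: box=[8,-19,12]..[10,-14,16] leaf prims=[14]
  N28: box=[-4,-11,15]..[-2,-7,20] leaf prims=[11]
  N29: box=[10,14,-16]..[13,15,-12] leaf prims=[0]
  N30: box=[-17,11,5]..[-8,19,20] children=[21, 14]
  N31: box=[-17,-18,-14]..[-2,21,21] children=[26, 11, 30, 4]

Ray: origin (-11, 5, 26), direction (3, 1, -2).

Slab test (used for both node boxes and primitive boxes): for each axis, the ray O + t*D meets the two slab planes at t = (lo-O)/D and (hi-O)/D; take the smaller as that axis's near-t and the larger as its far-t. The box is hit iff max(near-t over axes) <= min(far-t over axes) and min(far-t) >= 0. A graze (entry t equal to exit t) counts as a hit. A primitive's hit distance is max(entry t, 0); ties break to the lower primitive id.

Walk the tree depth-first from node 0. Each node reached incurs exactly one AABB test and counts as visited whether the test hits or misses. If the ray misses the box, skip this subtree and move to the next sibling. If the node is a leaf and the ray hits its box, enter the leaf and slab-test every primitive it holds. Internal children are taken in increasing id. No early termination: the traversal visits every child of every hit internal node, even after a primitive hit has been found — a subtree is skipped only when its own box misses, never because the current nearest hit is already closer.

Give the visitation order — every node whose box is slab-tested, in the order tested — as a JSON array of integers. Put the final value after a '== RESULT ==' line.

Walk:
N0 x:[-2,11] y:[-24,16] z:[2,43/2] -> hit [2,11], descend [3, 5, 7, 31]
  N3 x:[19/3,31/3] y:[-15,11] z:[16,43/2] -> miss, prune
  N5 x:[25/3,11] y:[4,9] z:[9,29/2] -> hit [9,9], descend [6, 20, 24]
    N6 x:[9,31/3] y:[6,9] z:[9,21/2] -> hit [9,9] leaf, test {P6@t=9}
    N20 x:[29/3,11] y:[6,9] z:[11,23/2] -> miss, prune
    N24 x:[25/3,31/3] y:[4,9] z:[25/2,29/2] -> miss, prune
  N7 x:[13/3,7] y:[-24,13] z:[2,10] -> hit [13/3,7], descend [9, 12, 15, 22]
    N9 x:[13/3,20/3] y:[-5,2] z:[2,10] -> miss, prune
    N12 x:[14/3,6] y:[12,13] z:[5,15/2] -> miss, prune
    N15 x:[13/3,16/3] y:[-13,-11] z:[4,13/2] -> miss, prune
    N22 x:[5,7] y:[-24,-17] z:[5,9] -> miss, prune
  N31 x:[-2,3] y:[-23,16] z:[5/2,20] -> hit [5/2,3], descend [4, 11, 26, 30]
    N4 x:[2/3,8/3] y:[10,16] z:[19,20] -> miss, prune
    N11 x:[1/3,3] y:[-17,-12] z:[5/2,11/2] -> miss, prune
    N26 x:[-2,-1] y:[-23,-19] z:[14,31/2] -> miss, prune
    N30 x:[-2,1] y:[6,14] z:[3,21/2] -> miss, prune

Visited [0, 3, 5, 6, 20, 24, 7, 9, 12, 15, 22, 31, 4, 11, 26, 30]. Tests: 16 box, 1 leaf. Nearest: P6.

== RESULT ==
[0, 3, 5, 6, 20, 24, 7, 9, 12, 15, 22, 31, 4, 11, 26, 30]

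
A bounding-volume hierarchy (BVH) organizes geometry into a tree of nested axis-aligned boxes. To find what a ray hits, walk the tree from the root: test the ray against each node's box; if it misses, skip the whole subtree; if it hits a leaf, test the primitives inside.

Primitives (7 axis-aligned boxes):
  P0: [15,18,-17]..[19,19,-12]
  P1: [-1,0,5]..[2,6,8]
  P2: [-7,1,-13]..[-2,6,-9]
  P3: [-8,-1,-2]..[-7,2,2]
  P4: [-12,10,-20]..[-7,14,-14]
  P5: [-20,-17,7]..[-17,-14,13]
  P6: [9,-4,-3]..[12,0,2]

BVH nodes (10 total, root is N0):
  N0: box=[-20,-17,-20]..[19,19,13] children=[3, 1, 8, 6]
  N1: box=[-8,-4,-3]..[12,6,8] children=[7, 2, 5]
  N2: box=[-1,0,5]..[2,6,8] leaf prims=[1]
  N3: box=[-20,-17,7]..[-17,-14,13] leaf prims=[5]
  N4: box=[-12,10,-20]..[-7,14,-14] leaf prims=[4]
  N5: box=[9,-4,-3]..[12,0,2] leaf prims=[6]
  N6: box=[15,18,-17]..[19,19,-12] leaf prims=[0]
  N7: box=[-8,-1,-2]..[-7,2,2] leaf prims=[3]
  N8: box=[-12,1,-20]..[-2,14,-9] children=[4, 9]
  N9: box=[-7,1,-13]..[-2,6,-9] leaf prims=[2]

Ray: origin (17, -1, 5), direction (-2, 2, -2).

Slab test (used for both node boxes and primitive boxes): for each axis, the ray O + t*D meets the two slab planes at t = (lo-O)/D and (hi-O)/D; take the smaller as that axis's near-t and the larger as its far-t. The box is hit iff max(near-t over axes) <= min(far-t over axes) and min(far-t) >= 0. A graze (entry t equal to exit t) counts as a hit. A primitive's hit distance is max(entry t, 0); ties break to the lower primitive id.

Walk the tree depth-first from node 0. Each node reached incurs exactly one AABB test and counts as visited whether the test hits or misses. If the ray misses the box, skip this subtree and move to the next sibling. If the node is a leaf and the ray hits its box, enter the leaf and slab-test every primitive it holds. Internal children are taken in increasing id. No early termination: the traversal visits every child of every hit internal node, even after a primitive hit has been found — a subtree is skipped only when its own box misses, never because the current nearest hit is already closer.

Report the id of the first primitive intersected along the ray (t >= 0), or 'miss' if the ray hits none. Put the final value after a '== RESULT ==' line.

Walk:
N0 x:[-1,37/2] y:[-8,10] z:[-4,25/2] -> hit [-1,10], descend [1, 3, 6, 8]
  N1 x:[5/2,25/2] y:[-3/2,7/2] z:[-3/2,4] -> hit [5/2,7/2], descend [2, 5, 7]
    N2 x:[15/2,9] y:[1/2,7/2] z:[-3/2,0] -> miss, prune
    N5 x:[5/2,4] y:[-3/2,1/2] z:[3/2,4] -> miss, prune
    N7 x:[12,25/2] y:[0,3/2] z:[3/2,7/2] -> miss, prune
  N3 x:[17,37/2] y:[-8,-13/2] z:[-4,-1] -> miss, prune
  N6 x:[-1,1] y:[19/2,10] z:[17/2,11] -> miss, prune
  N8 x:[19/2,29/2] y:[1,15/2] z:[7,25/2] -> miss, prune

Summary -> nodes [0, 1, 2, 5, 7, 3, 6, 8]; box-tests=8; leaf-entries=0; first=miss

== RESULT ==
miss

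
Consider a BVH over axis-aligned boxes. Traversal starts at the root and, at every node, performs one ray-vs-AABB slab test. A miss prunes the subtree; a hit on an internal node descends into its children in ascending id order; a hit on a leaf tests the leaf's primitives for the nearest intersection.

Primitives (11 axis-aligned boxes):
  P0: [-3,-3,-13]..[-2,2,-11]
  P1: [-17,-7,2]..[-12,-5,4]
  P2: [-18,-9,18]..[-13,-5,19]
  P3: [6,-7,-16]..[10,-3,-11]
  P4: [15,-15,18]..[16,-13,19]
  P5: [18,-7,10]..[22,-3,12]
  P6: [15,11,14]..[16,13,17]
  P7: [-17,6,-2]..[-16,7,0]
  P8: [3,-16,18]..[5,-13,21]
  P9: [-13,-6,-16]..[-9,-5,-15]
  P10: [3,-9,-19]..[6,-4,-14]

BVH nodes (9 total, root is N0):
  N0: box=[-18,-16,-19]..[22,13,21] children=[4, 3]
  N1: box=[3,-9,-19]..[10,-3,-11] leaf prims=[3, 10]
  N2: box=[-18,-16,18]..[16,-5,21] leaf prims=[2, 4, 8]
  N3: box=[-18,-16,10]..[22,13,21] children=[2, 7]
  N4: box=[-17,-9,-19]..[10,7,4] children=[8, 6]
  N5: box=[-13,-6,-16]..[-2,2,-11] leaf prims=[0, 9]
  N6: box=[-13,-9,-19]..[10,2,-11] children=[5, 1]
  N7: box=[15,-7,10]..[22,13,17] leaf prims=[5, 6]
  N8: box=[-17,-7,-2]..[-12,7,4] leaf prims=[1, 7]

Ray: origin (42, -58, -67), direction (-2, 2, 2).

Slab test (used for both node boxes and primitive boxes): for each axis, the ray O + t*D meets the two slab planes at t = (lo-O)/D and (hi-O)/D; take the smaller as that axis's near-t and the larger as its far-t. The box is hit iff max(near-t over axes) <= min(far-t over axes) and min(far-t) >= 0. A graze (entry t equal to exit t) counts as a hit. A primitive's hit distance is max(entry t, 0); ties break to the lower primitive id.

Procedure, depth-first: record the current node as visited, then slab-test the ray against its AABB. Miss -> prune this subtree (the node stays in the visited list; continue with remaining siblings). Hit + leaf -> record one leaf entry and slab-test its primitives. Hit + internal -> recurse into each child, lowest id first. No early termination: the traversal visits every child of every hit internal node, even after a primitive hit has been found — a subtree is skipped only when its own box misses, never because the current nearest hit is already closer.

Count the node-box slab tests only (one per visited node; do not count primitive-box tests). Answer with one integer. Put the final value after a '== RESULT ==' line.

Trace the traversal:
N0 x:[10,30] y:[21,71/2] z:[24,44] -> hit [24,30], descend [3, 4]
  N3 x:[10,30] y:[21,71/2] z:[77/2,44] -> miss, prune
  N4 x:[16,59/2] y:[49/2,65/2] z:[24,71/2] -> hit [49/2,59/2], descend [6, 8]
    N6 x:[16,55/2] y:[49/2,30] z:[24,28] -> hit [49/2,55/2], descend [1, 5]
      N1 x:[16,39/2] y:[49/2,55/2] z:[24,28] -> miss, prune
      N5 x:[22,55/2] y:[26,30] z:[51/2,28] -> hit [26,55/2] leaf, test {P0(miss), P9@t=26}
    N8 x:[27,59/2] y:[51/2,65/2] z:[65/2,71/2] -> miss, prune

7 AABB tests over nodes [0, 3, 4, 6, 1, 5, 8]; 1 leaf entered; closest P9.

== RESULT ==
7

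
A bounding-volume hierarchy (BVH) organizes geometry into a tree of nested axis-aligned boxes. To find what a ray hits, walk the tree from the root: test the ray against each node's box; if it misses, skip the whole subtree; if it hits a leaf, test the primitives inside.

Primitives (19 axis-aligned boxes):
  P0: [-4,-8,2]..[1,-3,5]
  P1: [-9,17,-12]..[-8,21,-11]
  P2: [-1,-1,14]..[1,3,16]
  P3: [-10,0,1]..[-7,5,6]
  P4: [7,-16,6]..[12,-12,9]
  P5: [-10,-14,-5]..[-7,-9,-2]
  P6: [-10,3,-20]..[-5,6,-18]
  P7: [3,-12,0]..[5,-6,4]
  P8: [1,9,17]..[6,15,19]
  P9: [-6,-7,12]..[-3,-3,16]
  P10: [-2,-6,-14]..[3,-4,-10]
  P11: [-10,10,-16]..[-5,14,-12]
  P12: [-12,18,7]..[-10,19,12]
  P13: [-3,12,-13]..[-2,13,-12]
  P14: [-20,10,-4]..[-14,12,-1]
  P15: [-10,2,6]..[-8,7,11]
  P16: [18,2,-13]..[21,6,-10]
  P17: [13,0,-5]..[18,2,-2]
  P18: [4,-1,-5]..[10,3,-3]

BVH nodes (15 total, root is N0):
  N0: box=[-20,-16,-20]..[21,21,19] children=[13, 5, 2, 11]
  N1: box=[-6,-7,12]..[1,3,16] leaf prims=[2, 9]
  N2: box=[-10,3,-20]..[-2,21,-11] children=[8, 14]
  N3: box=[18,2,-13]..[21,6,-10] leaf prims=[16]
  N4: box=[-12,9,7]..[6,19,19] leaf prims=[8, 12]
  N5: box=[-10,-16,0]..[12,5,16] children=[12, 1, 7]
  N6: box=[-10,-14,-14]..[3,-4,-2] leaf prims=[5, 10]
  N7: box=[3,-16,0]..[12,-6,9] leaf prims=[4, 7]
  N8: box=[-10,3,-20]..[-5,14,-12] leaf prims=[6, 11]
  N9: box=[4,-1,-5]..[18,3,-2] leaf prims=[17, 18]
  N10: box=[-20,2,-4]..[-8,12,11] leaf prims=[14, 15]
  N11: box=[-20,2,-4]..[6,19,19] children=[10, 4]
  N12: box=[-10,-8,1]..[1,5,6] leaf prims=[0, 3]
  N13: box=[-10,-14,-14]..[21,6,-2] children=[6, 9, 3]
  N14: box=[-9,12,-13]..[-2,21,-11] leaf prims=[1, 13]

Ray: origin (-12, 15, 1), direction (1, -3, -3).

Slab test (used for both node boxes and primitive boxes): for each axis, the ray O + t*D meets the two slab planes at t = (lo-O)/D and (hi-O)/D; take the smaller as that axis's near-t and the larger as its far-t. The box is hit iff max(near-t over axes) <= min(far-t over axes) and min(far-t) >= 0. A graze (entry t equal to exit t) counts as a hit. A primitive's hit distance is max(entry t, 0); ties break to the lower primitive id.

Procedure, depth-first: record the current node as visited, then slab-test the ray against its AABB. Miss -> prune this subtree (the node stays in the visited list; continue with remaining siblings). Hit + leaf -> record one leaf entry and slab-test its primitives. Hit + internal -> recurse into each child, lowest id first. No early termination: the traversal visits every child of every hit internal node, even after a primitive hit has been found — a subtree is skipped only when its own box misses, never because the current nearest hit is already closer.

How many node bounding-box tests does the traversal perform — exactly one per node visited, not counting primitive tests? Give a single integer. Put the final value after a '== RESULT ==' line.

Trace the traversal:
N0 x:[-8,33] y:[-2,31/3] z:[-6,7] -> hit [-2,7], descend [2, 5, 11, 13]
  N2 x:[2,10] y:[-2,4] z:[4,7] -> hit [4,4], descend [8, 14]
    N8 x:[2,7] y:[1/3,4] z:[13/3,7] -> miss, prune
    N14 x:[3,10] y:[-2,1] z:[4,14/3] -> miss, prune
  N5 x:[2,24] y:[10/3,31/3] z:[-5,1/3] -> miss, prune
  N11 x:[-8,18] y:[-4/3,13/3] z:[-6,5/3] -> hit [-4/3,5/3], descend [4, 10]
    N4 x:[0,18] y:[-4/3,2] z:[-6,-2] -> miss, prune
    N10 x:[-8,4] y:[1,13/3] z:[-10/3,5/3] -> hit [1,5/3] leaf, test {P14(miss), P15(miss)}
  N13 x:[2,33] y:[3,29/3] z:[1,5] -> hit [3,5], descend [3, 6, 9]
    N3 x:[30,33] y:[3,13/3] z:[11/3,14/3] -> miss, prune
    N6 x:[2,15] y:[19/3,29/3] z:[1,5] -> miss, prune
    N9 x:[16,30] y:[4,16/3] z:[1,2] -> miss, prune

12 AABB tests over nodes [0, 2, 8, 14, 5, 11, 4, 10, 13, 3, 6, 9]; 1 leaf entered; closest miss.

== RESULT ==
12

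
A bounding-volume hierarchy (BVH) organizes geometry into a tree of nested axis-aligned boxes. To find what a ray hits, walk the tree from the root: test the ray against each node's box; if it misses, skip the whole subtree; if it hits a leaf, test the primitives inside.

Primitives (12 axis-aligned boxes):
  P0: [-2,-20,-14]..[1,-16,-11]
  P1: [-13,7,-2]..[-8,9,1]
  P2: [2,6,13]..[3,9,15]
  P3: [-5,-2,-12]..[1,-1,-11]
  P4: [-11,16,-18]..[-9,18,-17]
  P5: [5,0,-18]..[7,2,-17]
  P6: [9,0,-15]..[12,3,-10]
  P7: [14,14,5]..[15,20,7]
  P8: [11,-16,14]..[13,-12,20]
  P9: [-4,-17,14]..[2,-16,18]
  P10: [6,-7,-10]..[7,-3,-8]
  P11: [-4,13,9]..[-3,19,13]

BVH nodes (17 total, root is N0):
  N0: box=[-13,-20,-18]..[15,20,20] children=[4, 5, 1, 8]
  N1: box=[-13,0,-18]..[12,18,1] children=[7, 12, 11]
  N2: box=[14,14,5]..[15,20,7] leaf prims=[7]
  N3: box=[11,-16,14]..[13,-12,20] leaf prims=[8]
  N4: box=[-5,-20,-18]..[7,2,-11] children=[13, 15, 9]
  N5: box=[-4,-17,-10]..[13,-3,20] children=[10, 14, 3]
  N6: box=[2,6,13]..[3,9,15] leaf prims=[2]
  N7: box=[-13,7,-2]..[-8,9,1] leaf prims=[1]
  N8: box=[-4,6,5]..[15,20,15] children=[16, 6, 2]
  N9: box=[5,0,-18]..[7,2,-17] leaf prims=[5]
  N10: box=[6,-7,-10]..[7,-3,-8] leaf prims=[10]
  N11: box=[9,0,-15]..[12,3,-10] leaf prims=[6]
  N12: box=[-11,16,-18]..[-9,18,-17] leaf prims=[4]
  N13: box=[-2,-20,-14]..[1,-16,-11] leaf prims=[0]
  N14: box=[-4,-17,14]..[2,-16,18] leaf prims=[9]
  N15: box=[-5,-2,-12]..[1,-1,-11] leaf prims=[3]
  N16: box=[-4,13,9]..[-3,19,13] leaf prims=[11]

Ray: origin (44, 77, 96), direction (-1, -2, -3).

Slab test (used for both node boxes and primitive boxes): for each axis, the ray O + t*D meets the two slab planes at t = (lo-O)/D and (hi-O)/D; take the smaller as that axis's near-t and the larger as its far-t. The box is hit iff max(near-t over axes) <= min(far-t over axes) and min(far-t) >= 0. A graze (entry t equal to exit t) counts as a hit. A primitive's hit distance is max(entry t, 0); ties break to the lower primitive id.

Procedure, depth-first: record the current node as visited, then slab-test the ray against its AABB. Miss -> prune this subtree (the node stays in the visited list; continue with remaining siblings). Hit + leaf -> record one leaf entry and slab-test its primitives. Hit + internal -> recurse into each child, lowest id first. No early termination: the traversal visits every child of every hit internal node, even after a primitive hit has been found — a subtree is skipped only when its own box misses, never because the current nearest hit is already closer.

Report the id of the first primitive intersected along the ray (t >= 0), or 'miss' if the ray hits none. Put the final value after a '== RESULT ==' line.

Trace the traversal:
N0 x:[29,57] y:[57/2,97/2] z:[76/3,38] -> hit [29,38], descend [1, 4, 5, 8]
  N1 x:[32,57] y:[59/2,77/2] z:[95/3,38] -> hit [32,38], descend [7, 11, 12]
    N7 x:[52,57] y:[34,35] z:[95/3,98/3] -> miss, prune
    N11 x:[32,35] y:[37,77/2] z:[106/3,37] -> miss, prune
    N12 x:[53,55] y:[59/2,61/2] z:[113/3,38] -> miss, prune
  N4 x:[37,49] y:[75/2,97/2] z:[107/3,38] -> hit [75/2,38], descend [9, 13, 15]
    N9 x:[37,39] y:[75/2,77/2] z:[113/3,38] -> hit [113/3,38] leaf, test {P5@t=113/3}
    N13 x:[43,46] y:[93/2,97/2] z:[107/3,110/3] -> miss, prune
    N15 x:[43,49] y:[39,79/2] z:[107/3,36] -> miss, prune
  N5 x:[31,48] y:[40,47] z:[76/3,106/3] -> miss, prune
  N8 x:[29,48] y:[57/2,71/2] z:[27,91/3] -> hit [29,91/3], descend [2, 6, 16]
    N2 x:[29,30] y:[57/2,63/2] z:[89/3,91/3] -> hit [89/3,30] leaf, test {P7@t=89/3}
    N6 x:[41,42] y:[34,71/2] z:[27,83/3] -> miss, prune
    N16 x:[47,48] y:[29,32] z:[83/3,29] -> miss, prune

order=[0, 1, 7, 11, 12, 4, 9, 13, 15, 5, 8, 2, 6, 16]  |boxes|=14  |leaves|=2  hit=P7

== RESULT ==
7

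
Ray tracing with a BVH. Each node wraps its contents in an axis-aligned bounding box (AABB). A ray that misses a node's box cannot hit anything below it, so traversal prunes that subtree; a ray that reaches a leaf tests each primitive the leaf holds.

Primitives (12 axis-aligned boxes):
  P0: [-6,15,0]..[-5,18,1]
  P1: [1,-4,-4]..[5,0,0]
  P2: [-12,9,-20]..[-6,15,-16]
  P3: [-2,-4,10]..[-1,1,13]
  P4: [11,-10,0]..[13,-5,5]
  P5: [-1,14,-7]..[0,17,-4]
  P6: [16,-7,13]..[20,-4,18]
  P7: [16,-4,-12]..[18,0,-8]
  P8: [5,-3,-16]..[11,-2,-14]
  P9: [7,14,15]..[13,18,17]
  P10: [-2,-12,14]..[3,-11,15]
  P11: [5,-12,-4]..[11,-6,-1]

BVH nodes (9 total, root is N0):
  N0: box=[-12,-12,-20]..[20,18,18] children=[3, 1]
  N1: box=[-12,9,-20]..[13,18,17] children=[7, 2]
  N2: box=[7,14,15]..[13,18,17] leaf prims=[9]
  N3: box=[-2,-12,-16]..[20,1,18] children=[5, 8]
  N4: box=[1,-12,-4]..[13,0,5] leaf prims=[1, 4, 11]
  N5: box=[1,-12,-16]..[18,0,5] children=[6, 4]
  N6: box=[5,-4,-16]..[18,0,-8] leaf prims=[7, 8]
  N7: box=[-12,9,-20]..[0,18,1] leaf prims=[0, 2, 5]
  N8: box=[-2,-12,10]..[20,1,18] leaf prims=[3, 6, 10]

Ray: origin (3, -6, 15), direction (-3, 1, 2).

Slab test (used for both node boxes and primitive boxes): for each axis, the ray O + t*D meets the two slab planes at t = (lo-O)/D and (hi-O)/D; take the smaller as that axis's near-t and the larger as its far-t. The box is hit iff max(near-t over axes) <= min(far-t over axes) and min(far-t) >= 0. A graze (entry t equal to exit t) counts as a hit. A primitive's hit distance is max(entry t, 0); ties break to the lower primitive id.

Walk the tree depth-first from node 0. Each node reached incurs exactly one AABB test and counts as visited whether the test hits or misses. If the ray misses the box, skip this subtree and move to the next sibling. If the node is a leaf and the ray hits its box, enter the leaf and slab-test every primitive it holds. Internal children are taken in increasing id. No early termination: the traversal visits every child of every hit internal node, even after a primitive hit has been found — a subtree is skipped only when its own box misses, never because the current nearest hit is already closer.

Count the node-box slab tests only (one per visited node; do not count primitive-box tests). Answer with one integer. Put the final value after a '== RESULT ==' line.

Walk:
N0 x:[-17/3,5] y:[-6,24] z:[-35/2,3/2] -> hit [-17/3,3/2], descend [1, 3]
  N1 x:[-10/3,5] y:[15,24] z:[-35/2,1] -> miss, prune
  N3 x:[-17/3,5/3] y:[-6,7] z:[-31/2,3/2] -> hit [-17/3,3/2], descend [5, 8]
    N5 x:[-5,2/3] y:[-6,6] z:[-31/2,-5] -> miss, prune
    N8 x:[-17/3,5/3] y:[-6,7] z:[-5/2,3/2] -> hit [-5/2,3/2] leaf, test {P3(miss), P6(miss), P10(miss)}

Summary -> nodes [0, 1, 3, 5, 8]; box-tests=5; leaf-entries=1; first=miss

== RESULT ==
5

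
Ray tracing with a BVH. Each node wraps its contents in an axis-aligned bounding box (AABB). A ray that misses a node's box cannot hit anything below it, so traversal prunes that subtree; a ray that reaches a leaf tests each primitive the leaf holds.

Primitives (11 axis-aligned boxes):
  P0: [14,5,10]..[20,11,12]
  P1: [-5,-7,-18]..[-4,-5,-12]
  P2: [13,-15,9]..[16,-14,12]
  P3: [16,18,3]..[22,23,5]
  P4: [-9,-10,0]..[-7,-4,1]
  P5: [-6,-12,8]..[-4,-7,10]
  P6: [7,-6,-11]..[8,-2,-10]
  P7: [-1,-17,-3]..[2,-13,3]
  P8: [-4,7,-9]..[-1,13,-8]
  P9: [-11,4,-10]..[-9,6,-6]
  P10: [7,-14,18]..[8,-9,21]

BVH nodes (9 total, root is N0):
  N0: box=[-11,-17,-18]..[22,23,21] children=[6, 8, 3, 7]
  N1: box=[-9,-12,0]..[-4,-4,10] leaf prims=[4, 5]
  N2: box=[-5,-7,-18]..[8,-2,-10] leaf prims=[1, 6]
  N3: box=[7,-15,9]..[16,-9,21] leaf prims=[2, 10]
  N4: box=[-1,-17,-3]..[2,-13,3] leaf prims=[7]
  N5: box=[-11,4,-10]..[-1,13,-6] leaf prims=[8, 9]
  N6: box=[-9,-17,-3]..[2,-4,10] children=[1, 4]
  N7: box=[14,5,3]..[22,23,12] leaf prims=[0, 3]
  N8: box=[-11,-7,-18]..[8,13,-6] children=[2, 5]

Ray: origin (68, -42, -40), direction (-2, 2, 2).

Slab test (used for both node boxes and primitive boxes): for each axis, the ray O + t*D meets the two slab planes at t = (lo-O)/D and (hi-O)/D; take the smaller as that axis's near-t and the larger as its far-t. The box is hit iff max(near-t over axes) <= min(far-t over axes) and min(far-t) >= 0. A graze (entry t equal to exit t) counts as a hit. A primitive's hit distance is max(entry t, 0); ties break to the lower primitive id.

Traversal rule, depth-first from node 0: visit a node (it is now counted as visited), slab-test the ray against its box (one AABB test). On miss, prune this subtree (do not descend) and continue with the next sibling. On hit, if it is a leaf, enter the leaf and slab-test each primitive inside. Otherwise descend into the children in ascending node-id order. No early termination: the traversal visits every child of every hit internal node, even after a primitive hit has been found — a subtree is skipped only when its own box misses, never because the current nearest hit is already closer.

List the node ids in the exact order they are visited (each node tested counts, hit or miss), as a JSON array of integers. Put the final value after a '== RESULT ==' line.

Trace the traversal:
N0 x:[23,79/2] y:[25/2,65/2] z:[11,61/2] -> hit [23,61/2], descend [3, 6, 7, 8]
  N3 x:[26,61/2] y:[27/2,33/2] z:[49/2,61/2] -> miss, prune
  N6 x:[33,77/2] y:[25/2,19] z:[37/2,25] -> miss, prune
  N7 x:[23,27] y:[47/2,65/2] z:[43/2,26] -> hit [47/2,26] leaf, test {P0@t=25, P3(miss)}
  N8 x:[30,79/2] y:[35/2,55/2] z:[11,17] -> miss, prune

5 AABB tests over nodes [0, 3, 6, 7, 8]; 1 leaf entered; closest P0.

== RESULT ==
[0, 3, 6, 7, 8]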